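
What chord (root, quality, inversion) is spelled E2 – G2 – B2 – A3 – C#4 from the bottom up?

The distinct note names are E, G, B, A, C#. Stacked in thirds they read A–C#–E–G–B, which is a dominant ninth chord on A.
With the fifth (E) in the bass, the chord is in second inversion.

A dominant ninth, second inversion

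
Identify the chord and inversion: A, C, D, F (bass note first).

The pitch classes A, C, D, F arrange in thirds as D–F–A–C: a D minor seventh chord.
The lowest note is A, the fifth of the chord, so this is second inversion (figured bass 4/3).

D minor seventh, second inversion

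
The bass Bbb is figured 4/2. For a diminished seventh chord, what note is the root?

The figures 4/2 mean the seventh of the chord is in the bass. If Bbb is the seventh of a diminished seventh chord, the root is C (chord tones C–Eb–Gb–Bbb).

C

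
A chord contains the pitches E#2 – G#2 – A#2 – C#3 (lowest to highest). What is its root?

The distinct letter names are E#, G#, A#, C#. Arranged as a stack of thirds they read A#–C#–E#–G#, so A# is the root (an A# minor seventh chord).

A#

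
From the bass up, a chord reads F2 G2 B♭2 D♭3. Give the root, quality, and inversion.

G half-diminished seventh, third inversion

Reducing to letter names: F, G, Bb, Db. These stack in thirds as G–Bb–Db–F — a G half-diminished seventh chord.
The lowest note is F, the seventh of the chord, so this is third inversion (figured bass 4/2).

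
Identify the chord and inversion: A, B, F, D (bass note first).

Reducing to letter names: A, B, F, D. These stack in thirds as B–D–F–A — a B half-diminished seventh chord.
The lowest note is A, the seventh of the chord, so this is third inversion (figured bass 4/2).

B half-diminished seventh, third inversion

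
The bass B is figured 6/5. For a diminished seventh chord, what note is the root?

The figures 6/5 mean the third of the chord is in the bass. If B is the third of a diminished seventh chord, the root is G# (chord tones G#–B–D–F).

G#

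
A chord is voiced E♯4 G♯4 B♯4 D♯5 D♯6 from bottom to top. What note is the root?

Reordering E#, G#, B#, D# into stacked thirds gives E#–G#–B#–D#; the bottom of that stack, E#, is the root.

E#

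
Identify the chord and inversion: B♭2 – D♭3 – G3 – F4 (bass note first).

G half-diminished seventh, first inversion

The distinct note names are Bb, Db, G, F. Stacked in thirds they read G–Bb–Db–F, which is a half-diminished seventh chord on G.
The lowest note is Bb, the third of the chord, so this is first inversion (figured bass 6/5).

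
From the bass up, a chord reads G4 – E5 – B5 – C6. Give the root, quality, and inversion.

C major seventh, second inversion

The distinct note names are G, E, B, C. Stacked in thirds they read C–E–G–B, which is a major seventh chord on C.
The lowest note is G, the fifth of the chord, so this is second inversion (figured bass 4/3).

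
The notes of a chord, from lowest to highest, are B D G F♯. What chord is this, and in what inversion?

G major seventh, first inversion

Reducing to letter names: B, D, G, F#. These stack in thirds as G–B–D–F# — a G major seventh chord.
With the third (B) in the bass, the chord is in first inversion (figured bass 6/5).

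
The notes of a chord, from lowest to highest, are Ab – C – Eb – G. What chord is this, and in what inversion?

Ab major seventh, root position

The pitch classes Ab, C, Eb, G arrange in thirds as Ab–C–Eb–G: an Ab major seventh chord.
The lowest note is Ab, the root of the chord, so this is root position (figured bass 7).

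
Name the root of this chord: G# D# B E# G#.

G#, D#, B, E# are the tones of an E# half-diminished seventh chord (E#–G#–B–D#), making E# the root.

E#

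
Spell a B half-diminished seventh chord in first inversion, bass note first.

D, F, A, B

The chord tones are B–D–F–A. With the third (D) lowest for first inversion: D, F, A, B.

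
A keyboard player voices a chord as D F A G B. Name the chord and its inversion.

G dominant ninth, second inversion

The pitch classes D, F, A, G, B arrange in thirds as G–B–D–F–A: a G dominant ninth chord.
D is the fifth of G dominant ninth; fifth in the bass means second inversion.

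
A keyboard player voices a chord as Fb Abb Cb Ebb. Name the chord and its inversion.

Fb minor seventh, root position

The pitch classes Fb, Abb, Cb, Ebb arrange in thirds as Fb–Abb–Cb–Ebb: an Fb minor seventh chord.
The lowest note is Fb, the root of the chord, so this is root position (figured bass 7).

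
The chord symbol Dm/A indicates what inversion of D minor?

Dm/A means D minor with A in the bass. A is the fifth of D minor (D–F–A), so this is second inversion.

second inversion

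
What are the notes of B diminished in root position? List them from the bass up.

Spelling B diminished: B–D–F. In root position the root is bass, giving B, D, F from the bottom.

B, D, F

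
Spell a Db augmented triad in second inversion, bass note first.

Db augmented is Db–F–A. Second inversion puts the fifth (A) in the bass, with the remaining tones above: A, Db, F.

A, Db, F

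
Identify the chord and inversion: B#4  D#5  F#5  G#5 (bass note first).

G# dominant seventh, first inversion

The distinct note names are B#, D#, F#, G#. Stacked in thirds they read G#–B#–D#–F#, which is a dominant seventh chord on G#.
With the third (B#) in the bass, the chord is in first inversion (figured bass 6/5).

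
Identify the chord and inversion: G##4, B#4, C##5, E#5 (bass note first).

C## minor seventh, second inversion

The distinct note names are G##, B#, C##, E#. Stacked in thirds they read C##–E#–G##–B#, which is a minor seventh chord on C##.
G## is the fifth of C## minor seventh; fifth in the bass means second inversion (figured bass 4/3).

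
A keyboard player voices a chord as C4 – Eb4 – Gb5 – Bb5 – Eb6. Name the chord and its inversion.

The pitch classes C, Eb, Gb, Bb arrange in thirds as C–Eb–Gb–Bb: a C half-diminished seventh chord.
The lowest note is C, the root of the chord, so this is root position (figured bass 7).

C half-diminished seventh, root position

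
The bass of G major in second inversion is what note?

In second inversion the fifth is lowest. For G major (G–B–D) that is D.

D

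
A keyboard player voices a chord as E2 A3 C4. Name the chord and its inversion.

Reducing to letter names: E, A, C. These stack in thirds as A–C–E — an A minor triad.
The lowest note is E, the fifth of the chord, so this is second inversion (figured bass 6/4).

A minor, second inversion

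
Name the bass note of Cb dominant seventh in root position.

Cb

In root position the root is lowest. For Cb dominant seventh (Cb–Eb–Gb–Bbb) that is Cb.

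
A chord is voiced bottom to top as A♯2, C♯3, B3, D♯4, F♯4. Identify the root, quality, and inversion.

Reducing to letter names: A#, C#, B, D#, F#. These stack in thirds as B–D#–F#–A#–C# — a B major ninth chord.
With the seventh (A#) in the bass, the chord is in third inversion.

B major ninth, third inversion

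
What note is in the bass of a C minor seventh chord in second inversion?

G

C minor seventh is C–Eb–G–Bb. Second inversion places the fifth in the bass: G.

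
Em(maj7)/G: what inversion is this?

first inversion

Em(maj7)/G means E minor-major seventh with G in the bass. G is the third of E minor-major seventh (E–G–B–D#), so this is first inversion.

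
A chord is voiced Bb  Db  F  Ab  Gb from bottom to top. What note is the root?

Gb

Bb, Db, F, Ab, Gb are the tones of a Gb major ninth chord (Gb–Bb–Db–F–Ab), making Gb the root.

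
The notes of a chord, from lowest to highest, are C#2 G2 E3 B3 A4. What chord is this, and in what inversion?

The pitch classes C#, G, E, B, A arrange in thirds as A–C#–E–G–B: an A dominant ninth chord.
The lowest note is C#, the third of the chord, so this is first inversion.

A dominant ninth, first inversion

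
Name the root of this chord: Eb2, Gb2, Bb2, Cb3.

Cb

Reordering Eb, Gb, Bb, Cb into stacked thirds gives Cb–Eb–Gb–Bb; the bottom of that stack, Cb, is the root.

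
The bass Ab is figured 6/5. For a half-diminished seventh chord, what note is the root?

F

The figures 6/5 mean the third of the chord is in the bass. If Ab is the third of a half-diminished seventh chord, the root is F (chord tones F–Ab–Cb–Eb).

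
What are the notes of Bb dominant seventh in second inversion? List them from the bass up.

The chord tones are Bb–D–F–Ab. With the fifth (F) lowest for second inversion: F, Ab, Bb, D.

F, Ab, Bb, D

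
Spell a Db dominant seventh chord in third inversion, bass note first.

Cb, Db, F, Ab

The chord tones are Db–F–Ab–Cb. With the seventh (Cb) lowest for third inversion: Cb, Db, F, Ab.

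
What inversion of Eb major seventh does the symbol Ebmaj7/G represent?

Ebmaj7/G means Eb major seventh with G in the bass. G is the third of Eb major seventh (Eb–G–Bb–D), so this is first inversion.

first inversion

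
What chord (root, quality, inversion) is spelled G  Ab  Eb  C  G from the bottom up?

Ab major seventh, third inversion

The pitch classes G, Ab, Eb, C arrange in thirds as Ab–C–Eb–G: an Ab major seventh chord.
G is the seventh of Ab major seventh; seventh in the bass means third inversion (figured bass 4/2).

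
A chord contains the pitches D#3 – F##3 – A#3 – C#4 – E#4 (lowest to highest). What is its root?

Reordering D#, F##, A#, C#, E# into stacked thirds gives D#–F##–A#–C#–E#; the bottom of that stack, D#, is the root.

D#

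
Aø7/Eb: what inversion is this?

Aø7/Eb means A half-diminished seventh with Eb in the bass. Eb is the fifth of A half-diminished seventh (A–C–Eb–G), so this is second inversion.

second inversion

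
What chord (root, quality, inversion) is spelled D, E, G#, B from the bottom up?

The distinct note names are D, E, G#, B. Stacked in thirds they read E–G#–B–D, which is a dominant seventh chord on E.
With the seventh (D) in the bass, the chord is in third inversion (figured bass 4/2).

E dominant seventh, third inversion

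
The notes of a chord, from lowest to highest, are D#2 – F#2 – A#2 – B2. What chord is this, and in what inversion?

B major seventh, first inversion

The distinct note names are D#, F#, A#, B. Stacked in thirds they read B–D#–F#–A#, which is a major seventh chord on B.
The lowest note is D#, the third of the chord, so this is first inversion (figured bass 6/5).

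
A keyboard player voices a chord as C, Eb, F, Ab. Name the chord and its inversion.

F minor seventh, second inversion

Reducing to letter names: C, Eb, F, Ab. These stack in thirds as F–Ab–C–Eb — an F minor seventh chord.
The lowest note is C, the fifth of the chord, so this is second inversion (figured bass 4/3).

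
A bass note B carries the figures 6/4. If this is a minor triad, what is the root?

The figures 6/4 mean the fifth of the chord is in the bass. If B is the fifth of a minor triad, the root is E (chord tones E–G–B).

E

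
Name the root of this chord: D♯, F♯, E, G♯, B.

E

Reordering D#, F#, E, G#, B into stacked thirds gives E–G#–B–D#–F#; the bottom of that stack, E, is the root.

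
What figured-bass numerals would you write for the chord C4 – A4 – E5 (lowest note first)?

The notes C, A, E stack in thirds as A–C–E — an A minor triad. The bass C is the third, so this is first inversion: figured 6.

6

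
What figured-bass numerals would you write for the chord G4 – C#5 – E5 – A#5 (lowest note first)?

The notes G, C#, E, A# stack in thirds as A#–C#–E–G — an A# diminished seventh chord. The bass G is the seventh, so this is third inversion: figured 4/2.

4/2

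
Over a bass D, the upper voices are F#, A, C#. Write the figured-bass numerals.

7

The notes D, F#, A, C# stack in thirds as D–F#–A–C# — a D major seventh chord. The bass D is the root, so this is root position: figured 7.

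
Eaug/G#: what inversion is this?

first inversion

Eaug/G# means E augmented with G# in the bass. G# is the third of E augmented (E–G#–B#), so this is first inversion.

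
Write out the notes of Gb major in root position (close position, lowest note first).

Spelling Gb major: Gb–Bb–Db. In root position the root is bass, giving Gb, Bb, Db from the bottom.

Gb, Bb, Db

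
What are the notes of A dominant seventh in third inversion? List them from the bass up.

G, A, C#, E

The chord tones are A–C#–E–G. With the seventh (G) lowest for third inversion: G, A, C#, E.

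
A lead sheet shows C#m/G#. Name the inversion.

C#m/G# means C# minor with G# in the bass. G# is the fifth of C# minor (C#–E–G#), so this is second inversion.

second inversion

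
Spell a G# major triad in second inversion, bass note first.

The chord tones are G#–B#–D#. With the fifth (D#) lowest for second inversion: D#, G#, B#.

D#, G#, B#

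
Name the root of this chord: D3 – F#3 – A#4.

D

Reordering D, F#, A# into stacked thirds gives D–F#–A#; the bottom of that stack, D, is the root.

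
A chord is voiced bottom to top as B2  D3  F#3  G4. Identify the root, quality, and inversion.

G major seventh, first inversion

The pitch classes B, D, F#, G arrange in thirds as G–B–D–F#: a G major seventh chord.
The lowest note is B, the third of the chord, so this is first inversion (figured bass 6/5).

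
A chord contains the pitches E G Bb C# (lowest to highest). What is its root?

C#

The distinct letter names are E, G, Bb, C#. Arranged as a stack of thirds they read C#–E–G–Bb, so C# is the root (a C# diminished seventh chord).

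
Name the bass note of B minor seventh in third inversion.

A

In third inversion the seventh is lowest. For B minor seventh (B–D–F#–A) that is A.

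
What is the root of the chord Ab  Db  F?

Ab, Db, F are the tones of a Db major triad (Db–F–Ab), making Db the root.

Db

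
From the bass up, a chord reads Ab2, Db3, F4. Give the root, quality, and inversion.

Db major, second inversion

The distinct note names are Ab, Db, F. Stacked in thirds they read Db–F–Ab, which is a major triad on Db.
With the fifth (Ab) in the bass, the chord is in second inversion (figured bass 6/4).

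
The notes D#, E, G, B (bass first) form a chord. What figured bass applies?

The notes D#, E, G, B stack in thirds as E–G–B–D# — an E minor-major seventh chord. The bass D# is the seventh, so this is third inversion: figured 4/2.

4/2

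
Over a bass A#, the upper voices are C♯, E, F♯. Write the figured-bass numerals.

The notes A#, C#, E, F# stack in thirds as F#–A#–C#–E — an F# dominant seventh chord. The bass A# is the third, so this is first inversion: figured 6/5.

6/5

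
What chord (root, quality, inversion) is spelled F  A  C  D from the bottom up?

D minor seventh, first inversion

The pitch classes F, A, C, D arrange in thirds as D–F–A–C: a D minor seventh chord.
The lowest note is F, the third of the chord, so this is first inversion (figured bass 6/5).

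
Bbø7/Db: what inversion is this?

first inversion

Bbø7/Db means Bb half-diminished seventh with Db in the bass. Db is the third of Bb half-diminished seventh (Bb–Db–Fb–Ab), so this is first inversion.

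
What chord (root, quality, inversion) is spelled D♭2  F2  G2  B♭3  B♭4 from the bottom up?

G half-diminished seventh, second inversion

The pitch classes Db, F, G, Bb arrange in thirds as G–Bb–Db–F: a G half-diminished seventh chord.
With the fifth (Db) in the bass, the chord is in second inversion (figured bass 4/3).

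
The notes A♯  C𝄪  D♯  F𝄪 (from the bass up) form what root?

D#

The distinct letter names are A#, C##, D#, F##. Arranged as a stack of thirds they read D#–F##–A#–C##, so D# is the root (a D# major seventh chord).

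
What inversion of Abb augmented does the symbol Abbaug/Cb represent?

first inversion

Abbaug/Cb means Abb augmented with Cb in the bass. Cb is the third of Abb augmented (Abb–Cb–Eb), so this is first inversion.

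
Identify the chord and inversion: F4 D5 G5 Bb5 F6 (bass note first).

G minor seventh, third inversion

Reducing to letter names: F, D, G, Bb. These stack in thirds as G–Bb–D–F — a G minor seventh chord.
The lowest note is F, the seventh of the chord, so this is third inversion (figured bass 4/2).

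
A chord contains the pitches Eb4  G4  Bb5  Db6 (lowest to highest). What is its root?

Eb

Reordering Eb, G, Bb, Db into stacked thirds gives Eb–G–Bb–Db; the bottom of that stack, Eb, is the root.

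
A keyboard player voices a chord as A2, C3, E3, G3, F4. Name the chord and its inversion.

The pitch classes A, C, E, G, F arrange in thirds as F–A–C–E–G: an F major ninth chord.
A is the third of F major ninth; third in the bass means first inversion.

F major ninth, first inversion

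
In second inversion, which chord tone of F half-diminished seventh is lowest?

Cb

In second inversion the fifth is lowest. For F half-diminished seventh (F–Ab–Cb–Eb) that is Cb.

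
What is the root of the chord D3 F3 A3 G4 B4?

Reordering D, F, A, G, B into stacked thirds gives G–B–D–F–A; the bottom of that stack, G, is the root.

G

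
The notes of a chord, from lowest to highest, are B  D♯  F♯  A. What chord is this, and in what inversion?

B dominant seventh, root position

The distinct note names are B, D#, F#, A. Stacked in thirds they read B–D#–F#–A, which is a dominant seventh chord on B.
B is the root of B dominant seventh; root in the bass means root position (figured bass 7).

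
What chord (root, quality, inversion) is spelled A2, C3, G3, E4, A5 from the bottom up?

Reducing to letter names: A, C, G, E. These stack in thirds as A–C–E–G — an A minor seventh chord.
With the root (A) in the bass, the chord is in root position (figured bass 7).

A minor seventh, root position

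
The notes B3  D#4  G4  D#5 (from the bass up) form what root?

B, D#, G are the tones of a G augmented triad (G–B–D#), making G the root.

G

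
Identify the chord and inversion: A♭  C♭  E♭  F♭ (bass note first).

Fb major seventh, first inversion

The distinct note names are Ab, Cb, Eb, Fb. Stacked in thirds they read Fb–Ab–Cb–Eb, which is a major seventh chord on Fb.
Ab is the third of Fb major seventh; third in the bass means first inversion (figured bass 6/5).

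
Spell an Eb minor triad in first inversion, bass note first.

Gb, Bb, Eb

The chord tones are Eb–Gb–Bb. With the third (Gb) lowest for first inversion: Gb, Bb, Eb.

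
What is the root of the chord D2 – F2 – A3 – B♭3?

Bb

The distinct letter names are D, F, A, Bb. Arranged as a stack of thirds they read Bb–D–F–A, so Bb is the root (a Bb major seventh chord).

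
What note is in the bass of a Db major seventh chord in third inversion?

C

In third inversion the seventh is lowest. For Db major seventh (Db–F–Ab–C) that is C.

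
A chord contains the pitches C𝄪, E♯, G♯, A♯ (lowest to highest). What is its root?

The distinct letter names are C##, E#, G#, A#. Arranged as a stack of thirds they read A#–C##–E#–G#, so A# is the root (an A# dominant seventh chord).

A#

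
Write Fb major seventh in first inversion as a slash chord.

First inversion of Fb major seventh has the third (Ab) in the bass. As a slash chord: Fbmaj7/Ab.

Fbmaj7/Ab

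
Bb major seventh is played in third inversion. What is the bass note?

Bb major seventh is Bb–D–F–A. Third inversion places the seventh in the bass: A.

A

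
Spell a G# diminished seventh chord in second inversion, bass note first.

D, F, G#, B

G# diminished seventh is G#–B–D–F. Second inversion puts the fifth (D) in the bass, with the remaining tones above: D, F, G#, B.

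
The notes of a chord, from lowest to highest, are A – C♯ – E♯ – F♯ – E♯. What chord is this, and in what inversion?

Reducing to letter names: A, C#, E#, F#. These stack in thirds as F#–A–C#–E# — an F# minor-major seventh chord.
A is the third of F# minor-major seventh; third in the bass means first inversion (figured bass 6/5).

F# minor-major seventh, first inversion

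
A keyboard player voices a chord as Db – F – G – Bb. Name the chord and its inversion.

G half-diminished seventh, second inversion

The distinct note names are Db, F, G, Bb. Stacked in thirds they read G–Bb–Db–F, which is a half-diminished seventh chord on G.
The lowest note is Db, the fifth of the chord, so this is second inversion (figured bass 4/3).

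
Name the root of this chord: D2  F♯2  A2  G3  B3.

G

The distinct letter names are D, F#, A, G, B. Arranged as a stack of thirds they read G–B–D–F#–A, so G is the root (a G major ninth chord).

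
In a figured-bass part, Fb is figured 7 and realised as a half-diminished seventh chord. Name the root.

Fb

The figures 7 mean the root of the chord is in the bass. If Fb is the root of a half-diminished seventh chord, the root is Fb (chord tones Fb–Abb–Cbb–Ebb).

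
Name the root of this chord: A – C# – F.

F

Reordering A, C#, F into stacked thirds gives F–A–C#; the bottom of that stack, F, is the root.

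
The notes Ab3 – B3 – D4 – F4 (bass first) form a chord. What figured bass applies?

4/2

The notes Ab, B, D, F stack in thirds as B–D–F–Ab — a B diminished seventh chord. The bass Ab is the seventh, so this is third inversion: figured 4/2.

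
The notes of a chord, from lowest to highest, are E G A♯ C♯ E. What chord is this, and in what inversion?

The distinct note names are E, G, A#, C#. Stacked in thirds they read A#–C#–E–G, which is a diminished seventh chord on A#.
With the fifth (E) in the bass, the chord is in second inversion (figured bass 4/3).

A# diminished seventh, second inversion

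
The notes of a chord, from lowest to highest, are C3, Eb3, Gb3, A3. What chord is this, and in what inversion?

A diminished seventh, first inversion

The pitch classes C, Eb, Gb, A arrange in thirds as A–C–Eb–Gb: an A diminished seventh chord.
C is the third of A diminished seventh; third in the bass means first inversion (figured bass 6/5).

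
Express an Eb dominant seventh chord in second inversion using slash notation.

Second inversion of Eb dominant seventh has the fifth (Bb) in the bass. As a slash chord: Eb7/Bb.

Eb7/Bb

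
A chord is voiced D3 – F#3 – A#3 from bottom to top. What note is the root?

D

D, F#, A# are the tones of a D augmented triad (D–F#–A#), making D the root.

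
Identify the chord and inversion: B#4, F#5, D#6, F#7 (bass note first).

The distinct note names are B#, F#, D#. Stacked in thirds they read B#–D#–F#, which is a diminished triad on B#.
With the root (B#) in the bass, the chord is in root position (figured bass 5/3).

B# diminished, root position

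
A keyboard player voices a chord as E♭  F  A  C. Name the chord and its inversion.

The pitch classes Eb, F, A, C arrange in thirds as F–A–C–Eb: an F dominant seventh chord.
The lowest note is Eb, the seventh of the chord, so this is third inversion (figured bass 4/2).

F dominant seventh, third inversion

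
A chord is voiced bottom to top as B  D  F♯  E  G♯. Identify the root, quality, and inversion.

E dominant ninth, second inversion

The distinct note names are B, D, F#, E, G#. Stacked in thirds they read E–G#–B–D–F#, which is a dominant ninth chord on E.
B is the fifth of E dominant ninth; fifth in the bass means second inversion.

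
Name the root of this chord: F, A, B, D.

F, A, B, D are the tones of a B half-diminished seventh chord (B–D–F–A), making B the root.

B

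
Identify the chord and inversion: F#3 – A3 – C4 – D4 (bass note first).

The pitch classes F#, A, C, D arrange in thirds as D–F#–A–C: a D dominant seventh chord.
F# is the third of D dominant seventh; third in the bass means first inversion (figured bass 6/5).

D dominant seventh, first inversion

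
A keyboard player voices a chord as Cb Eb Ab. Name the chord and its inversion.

Reducing to letter names: Cb, Eb, Ab. These stack in thirds as Ab–Cb–Eb — an Ab minor triad.
With the third (Cb) in the bass, the chord is in first inversion (figured bass 6).

Ab minor, first inversion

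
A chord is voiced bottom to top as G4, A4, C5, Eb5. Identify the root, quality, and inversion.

A half-diminished seventh, third inversion

The pitch classes G, A, C, Eb arrange in thirds as A–C–Eb–G: an A half-diminished seventh chord.
The lowest note is G, the seventh of the chord, so this is third inversion (figured bass 4/2).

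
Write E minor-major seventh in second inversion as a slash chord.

Em(maj7)/B

Second inversion of E minor-major seventh has the fifth (B) in the bass. As a slash chord: Em(maj7)/B.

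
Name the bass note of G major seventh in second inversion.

D

In second inversion the fifth is lowest. For G major seventh (G–B–D–F#) that is D.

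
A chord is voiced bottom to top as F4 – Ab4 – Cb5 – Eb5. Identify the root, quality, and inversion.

The pitch classes F, Ab, Cb, Eb arrange in thirds as F–Ab–Cb–Eb: an F half-diminished seventh chord.
F is the root of F half-diminished seventh; root in the bass means root position (figured bass 7).

F half-diminished seventh, root position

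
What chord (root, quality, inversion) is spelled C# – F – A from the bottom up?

The pitch classes C#, F, A arrange in thirds as F–A–C#: an F augmented triad.
The lowest note is C#, the fifth of the chord, so this is second inversion (figured bass 6/4).

F augmented, second inversion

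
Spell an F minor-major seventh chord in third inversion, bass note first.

F minor-major seventh is F–Ab–C–E. Third inversion puts the seventh (E) in the bass, with the remaining tones above: E, F, Ab, C.

E, F, Ab, C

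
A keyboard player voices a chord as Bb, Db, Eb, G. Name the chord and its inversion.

The distinct note names are Bb, Db, Eb, G. Stacked in thirds they read Eb–G–Bb–Db, which is a dominant seventh chord on Eb.
Bb is the fifth of Eb dominant seventh; fifth in the bass means second inversion (figured bass 4/3).

Eb dominant seventh, second inversion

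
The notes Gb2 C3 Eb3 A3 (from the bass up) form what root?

The distinct letter names are Gb, C, Eb, A. Arranged as a stack of thirds they read A–C–Eb–Gb, so A is the root (an A diminished seventh chord).

A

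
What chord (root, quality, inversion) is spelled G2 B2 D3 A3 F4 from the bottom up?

G dominant ninth, root position

The distinct note names are G, B, D, A, F. Stacked in thirds they read G–B–D–F–A, which is a dominant ninth chord on G.
The lowest note is G, the root of the chord, so this is root position.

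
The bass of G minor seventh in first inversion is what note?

Bb

G minor seventh is G–Bb–D–F. First inversion places the third in the bass: Bb.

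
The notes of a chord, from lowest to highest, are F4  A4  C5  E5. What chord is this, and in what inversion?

F major seventh, root position

The distinct note names are F, A, C, E. Stacked in thirds they read F–A–C–E, which is a major seventh chord on F.
With the root (F) in the bass, the chord is in root position (figured bass 7).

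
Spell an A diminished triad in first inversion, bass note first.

C, Eb, A

A diminished is A–C–Eb. First inversion puts the third (C) in the bass, with the remaining tones above: C, Eb, A.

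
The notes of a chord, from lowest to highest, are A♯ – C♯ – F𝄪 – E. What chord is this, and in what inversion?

The distinct note names are A#, C#, F##, E. Stacked in thirds they read F##–A#–C#–E, which is a diminished seventh chord on F##.
With the third (A#) in the bass, the chord is in first inversion (figured bass 6/5).

F## diminished seventh, first inversion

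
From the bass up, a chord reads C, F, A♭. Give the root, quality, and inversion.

Reducing to letter names: C, F, Ab. These stack in thirds as F–Ab–C — an F minor triad.
With the fifth (C) in the bass, the chord is in second inversion (figured bass 6/4).

F minor, second inversion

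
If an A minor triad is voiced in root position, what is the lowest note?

A

In root position the root is lowest. For A minor (A–C–E) that is A.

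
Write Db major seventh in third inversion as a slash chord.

Third inversion of Db major seventh has the seventh (C) in the bass. As a slash chord: Dbmaj7/C.

Dbmaj7/C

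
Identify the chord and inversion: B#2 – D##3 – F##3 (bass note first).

B# major, root position

The distinct note names are B#, D##, F##. Stacked in thirds they read B#–D##–F##, which is a major triad on B#.
The lowest note is B#, the root of the chord, so this is root position (figured bass 5/3).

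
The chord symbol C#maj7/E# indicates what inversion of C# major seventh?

first inversion

C#maj7/E# means C# major seventh with E# in the bass. E# is the third of C# major seventh (C#–E#–G#–B#), so this is first inversion.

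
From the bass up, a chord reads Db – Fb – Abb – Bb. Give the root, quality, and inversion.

The pitch classes Db, Fb, Abb, Bb arrange in thirds as Bb–Db–Fb–Abb: a Bb diminished seventh chord.
The lowest note is Db, the third of the chord, so this is first inversion (figured bass 6/5).

Bb diminished seventh, first inversion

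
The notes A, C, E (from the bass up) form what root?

A

Reordering A, C, E into stacked thirds gives A–C–E; the bottom of that stack, A, is the root.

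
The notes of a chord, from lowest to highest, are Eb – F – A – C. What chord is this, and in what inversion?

F dominant seventh, third inversion

The distinct note names are Eb, F, A, C. Stacked in thirds they read F–A–C–Eb, which is a dominant seventh chord on F.
With the seventh (Eb) in the bass, the chord is in third inversion (figured bass 4/2).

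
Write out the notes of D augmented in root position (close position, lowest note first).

Spelling D augmented: D–F#–A#. In root position the root is bass, giving D, F#, A# from the bottom.

D, F#, A#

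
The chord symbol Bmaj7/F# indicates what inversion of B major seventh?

Bmaj7/F# means B major seventh with F# in the bass. F# is the fifth of B major seventh (B–D#–F#–A#), so this is second inversion.

second inversion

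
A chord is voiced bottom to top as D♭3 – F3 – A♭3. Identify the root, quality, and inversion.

The pitch classes Db, F, Ab arrange in thirds as Db–F–Ab: a Db major triad.
With the root (Db) in the bass, the chord is in root position (figured bass 5/3).

Db major, root position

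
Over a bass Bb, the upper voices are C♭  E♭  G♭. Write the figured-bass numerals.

The notes Bb, Cb, Eb, Gb stack in thirds as Cb–Eb–Gb–Bb — a Cb major seventh chord. The bass Bb is the seventh, so this is third inversion: figured 4/2.

4/2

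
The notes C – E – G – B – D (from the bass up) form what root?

C

Reordering C, E, G, B, D into stacked thirds gives C–E–G–B–D; the bottom of that stack, C, is the root.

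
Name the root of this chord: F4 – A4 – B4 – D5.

B

Reordering F, A, B, D into stacked thirds gives B–D–F–A; the bottom of that stack, B, is the root.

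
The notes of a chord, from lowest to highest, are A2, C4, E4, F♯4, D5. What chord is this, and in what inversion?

D dominant ninth, second inversion

The distinct note names are A, C, E, F#, D. Stacked in thirds they read D–F#–A–C–E, which is a dominant ninth chord on D.
The lowest note is A, the fifth of the chord, so this is second inversion.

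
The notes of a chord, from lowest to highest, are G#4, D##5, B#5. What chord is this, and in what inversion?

The pitch classes G#, D##, B# arrange in thirds as G#–B#–D##: a G# augmented triad.
G# is the root of G# augmented; root in the bass means root position (figured bass 5/3).

G# augmented, root position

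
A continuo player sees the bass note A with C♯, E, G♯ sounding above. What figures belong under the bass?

The notes A, C#, E, G# stack in thirds as A–C#–E–G# — an A major seventh chord. The bass A is the root, so this is root position: figured 7.

7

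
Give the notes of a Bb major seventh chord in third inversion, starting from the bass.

Bb major seventh is Bb–D–F–A. Third inversion puts the seventh (A) in the bass, with the remaining tones above: A, Bb, D, F.

A, Bb, D, F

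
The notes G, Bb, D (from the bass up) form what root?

G

The distinct letter names are G, Bb, D. Arranged as a stack of thirds they read G–Bb–D, so G is the root (a G minor triad).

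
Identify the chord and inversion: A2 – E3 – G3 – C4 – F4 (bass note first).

F major ninth, first inversion

The pitch classes A, E, G, C, F arrange in thirds as F–A–C–E–G: an F major ninth chord.
A is the third of F major ninth; third in the bass means first inversion.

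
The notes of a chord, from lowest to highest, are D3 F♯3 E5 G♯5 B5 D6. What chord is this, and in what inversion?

E dominant ninth, third inversion

The distinct note names are D, F#, E, G#, B. Stacked in thirds they read E–G#–B–D–F#, which is a dominant ninth chord on E.
With the seventh (D) in the bass, the chord is in third inversion.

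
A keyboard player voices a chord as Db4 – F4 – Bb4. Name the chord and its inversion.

Bb minor, first inversion

The pitch classes Db, F, Bb arrange in thirds as Bb–Db–F: a Bb minor triad.
With the third (Db) in the bass, the chord is in first inversion (figured bass 6).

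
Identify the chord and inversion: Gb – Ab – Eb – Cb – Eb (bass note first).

Ab minor seventh, third inversion

The pitch classes Gb, Ab, Eb, Cb arrange in thirds as Ab–Cb–Eb–Gb: an Ab minor seventh chord.
Gb is the seventh of Ab minor seventh; seventh in the bass means third inversion (figured bass 4/2).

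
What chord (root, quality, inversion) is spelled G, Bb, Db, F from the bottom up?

The distinct note names are G, Bb, Db, F. Stacked in thirds they read G–Bb–Db–F, which is a half-diminished seventh chord on G.
G is the root of G half-diminished seventh; root in the bass means root position (figured bass 7).

G half-diminished seventh, root position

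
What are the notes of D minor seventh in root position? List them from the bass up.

D minor seventh is D–F–A–C. Root position puts the root (D) in the bass, with the remaining tones above: D, F, A, C.

D, F, A, C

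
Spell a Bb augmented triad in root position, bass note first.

Bb, D, F#

Bb augmented is Bb–D–F#. Root position puts the root (Bb) in the bass, with the remaining tones above: Bb, D, F#.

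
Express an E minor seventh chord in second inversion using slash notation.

Second inversion of E minor seventh has the fifth (B) in the bass. As a slash chord: Em7/B.

Em7/B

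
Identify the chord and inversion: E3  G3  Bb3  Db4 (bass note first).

The distinct note names are E, G, Bb, Db. Stacked in thirds they read E–G–Bb–Db, which is a diminished seventh chord on E.
The lowest note is E, the root of the chord, so this is root position (figured bass 7).

E diminished seventh, root position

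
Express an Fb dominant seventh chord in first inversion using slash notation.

Fb7/Ab

First inversion of Fb dominant seventh has the third (Ab) in the bass. As a slash chord: Fb7/Ab.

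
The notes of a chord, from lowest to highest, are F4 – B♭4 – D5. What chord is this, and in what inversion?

Bb major, second inversion

The pitch classes F, Bb, D arrange in thirds as Bb–D–F: a Bb major triad.
F is the fifth of Bb major; fifth in the bass means second inversion (figured bass 6/4).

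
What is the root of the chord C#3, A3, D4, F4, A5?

C#, A, D, F are the tones of a D minor-major seventh chord (D–F–A–C#), making D the root.

D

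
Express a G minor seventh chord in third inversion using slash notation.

Gm7/F

Third inversion of G minor seventh has the seventh (F) in the bass. As a slash chord: Gm7/F.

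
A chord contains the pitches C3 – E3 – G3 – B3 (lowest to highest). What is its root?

The distinct letter names are C, E, G, B. Arranged as a stack of thirds they read C–E–G–B, so C is the root (a C major seventh chord).

C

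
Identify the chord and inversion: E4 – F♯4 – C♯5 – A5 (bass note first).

F# minor seventh, third inversion

The distinct note names are E, F#, C#, A. Stacked in thirds they read F#–A–C#–E, which is a minor seventh chord on F#.
The lowest note is E, the seventh of the chord, so this is third inversion (figured bass 4/2).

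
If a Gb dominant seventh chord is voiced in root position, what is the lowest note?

Gb

Gb dominant seventh is Gb–Bb–Db–Fb. Root position places the root in the bass: Gb.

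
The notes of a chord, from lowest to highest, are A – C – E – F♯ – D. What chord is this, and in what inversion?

D dominant ninth, second inversion

The pitch classes A, C, E, F#, D arrange in thirds as D–F#–A–C–E: a D dominant ninth chord.
The lowest note is A, the fifth of the chord, so this is second inversion.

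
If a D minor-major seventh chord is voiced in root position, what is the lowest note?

D

The root of D minor-major seventh (D–F–A–C#) is D; that is the bass in root position.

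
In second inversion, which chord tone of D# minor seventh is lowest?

In second inversion the fifth is lowest. For D# minor seventh (D#–F#–A#–C#) that is A#.

A#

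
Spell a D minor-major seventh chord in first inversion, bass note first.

D minor-major seventh is D–F–A–C#. First inversion puts the third (F) in the bass, with the remaining tones above: F, A, C#, D.

F, A, C#, D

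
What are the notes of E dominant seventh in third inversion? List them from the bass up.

D, E, G#, B

E dominant seventh is E–G#–B–D. Third inversion puts the seventh (D) in the bass, with the remaining tones above: D, E, G#, B.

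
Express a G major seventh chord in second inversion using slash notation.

Gmaj7/D

Second inversion of G major seventh has the fifth (D) in the bass. As a slash chord: Gmaj7/D.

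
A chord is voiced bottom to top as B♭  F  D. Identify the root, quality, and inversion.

The pitch classes Bb, F, D arrange in thirds as Bb–D–F: a Bb major triad.
Bb is the root of Bb major; root in the bass means root position (figured bass 5/3).

Bb major, root position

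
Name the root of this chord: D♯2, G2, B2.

G

D#, G, B are the tones of a G augmented triad (G–B–D#), making G the root.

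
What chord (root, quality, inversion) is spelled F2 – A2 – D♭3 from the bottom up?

The pitch classes F, A, Db arrange in thirds as Db–F–A: a Db augmented triad.
The lowest note is F, the third of the chord, so this is first inversion (figured bass 6).

Db augmented, first inversion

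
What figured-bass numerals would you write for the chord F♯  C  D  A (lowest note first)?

6/5

The notes F#, C, D, A stack in thirds as D–F#–A–C — a D dominant seventh chord. The bass F# is the third, so this is first inversion: figured 6/5.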